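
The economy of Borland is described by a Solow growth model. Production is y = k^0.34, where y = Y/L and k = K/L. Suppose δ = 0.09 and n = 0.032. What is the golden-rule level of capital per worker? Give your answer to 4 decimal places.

k_gold ≈ 4.7252

Break-even investment rate: n + δ = 0.032 + 0.09 = 0.122.
At the golden rule the marginal product of capital equals n+δ: 0.34·k^(0.34−1) = 0.122. Solving, k_gold = (0.34/0.122)^(1/0.66) ≈ 4.7252.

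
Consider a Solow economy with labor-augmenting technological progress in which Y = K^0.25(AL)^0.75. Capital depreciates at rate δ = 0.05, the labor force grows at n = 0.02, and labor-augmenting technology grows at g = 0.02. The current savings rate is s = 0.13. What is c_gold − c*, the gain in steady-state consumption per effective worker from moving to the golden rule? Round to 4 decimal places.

The effective depreciation rate is n + g + δ = 0.02 + 0.02 + 0.05 = 0.09.
Current steady state (s = 0.13): k* = (0.13/0.09)^(1/0.75) ≈ 1.6328, y* = 1.6328^0.25 ≈ 1.1304, c* = (1−0.13)·1.1304 ≈ 0.9835.
Setting f'(k) = n+g+δ gives 0.25·k^(0.25−1) = 0.09, hence k_gold = (0.25/0.09)^(1/0.75) ≈ 3.9048.
y_gold = 3.9048^0.25 ≈ 1.4057, c_gold = y_gold − 0.09·k_gold ≈ 1.0543.
Gain: Δc = 1.0543 − 0.9835 ≈ 0.0708.

Δc ≈ 0.0708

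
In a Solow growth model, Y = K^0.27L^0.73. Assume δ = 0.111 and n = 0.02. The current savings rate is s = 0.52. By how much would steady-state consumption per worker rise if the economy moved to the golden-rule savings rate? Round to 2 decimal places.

Δc ≈ 0.15

Break-even investment rate: n + δ = 0.02 + 0.111 = 0.131.
Current steady state (s = 0.52): k* = (0.52/0.131)^(1/0.73) ≈ 6.6097, y* = 6.6097^0.27 ≈ 1.6651, c* = (1−0.52)·1.6651 ≈ 0.7993.
Maximizing c = f(k) − (n+δ)·k gives f'(k) = n+δ, i.e. 0.27·k^(0.27−1) = 0.131, so k_gold = (0.27/0.131)^(1/0.73) ≈ 2.6932.
y_gold = 2.6932^0.27 ≈ 1.3067, c_gold = y_gold − 0.131·k_gold ≈ 0.9539.
Gain: Δc = 0.9539 − 0.7993 ≈ 0.1546.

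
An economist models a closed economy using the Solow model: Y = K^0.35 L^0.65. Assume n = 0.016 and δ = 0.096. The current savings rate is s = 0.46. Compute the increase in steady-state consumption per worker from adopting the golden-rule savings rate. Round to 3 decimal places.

Δc ≈ 0.045

Capital per worker breaks even when investment replaces (n + δ)·k; here n + δ = 0.112.
Current steady state (s = 0.46): k* = (0.46/0.112)^(1/0.65) ≈ 8.7884, y* = 8.7884^0.35 ≈ 2.1398, c* = (1−0.46)·2.1398 ≈ 1.1555.
Maximizing c = f(k) − (n+δ)·k gives f'(k) = n+δ, i.e. 0.35·k^(0.35−1) = 0.112, so k_gold = (0.35/0.112)^(1/0.65) ≈ 5.7718.
y_gold = 5.7718^0.35 ≈ 1.8470, c_gold = y_gold − 0.112·k_gold ≈ 1.2005.
Gain: Δc = 1.2005 − 1.1555 ≈ 0.0450.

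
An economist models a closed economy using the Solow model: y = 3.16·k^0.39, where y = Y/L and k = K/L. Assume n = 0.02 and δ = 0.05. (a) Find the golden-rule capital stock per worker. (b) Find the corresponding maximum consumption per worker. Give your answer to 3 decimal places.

Break-even investment rate: n + δ = 0.02 + 0.05 = 0.07.
At the golden rule the marginal product of capital equals n+δ: 0.39·3.16·k^(0.39−1) = 0.07. Solving, k_gold = (0.39·3.16/0.07)^(1/0.61) ≈ 110.1679.
y_gold = 3.16·110.1679^0.39 ≈ 19.7737; c_gold = y_gold − 0.07·k_gold ≈ 12.0620.

(a) k_gold ≈ 110.168; (b) c_gold ≈ 12.062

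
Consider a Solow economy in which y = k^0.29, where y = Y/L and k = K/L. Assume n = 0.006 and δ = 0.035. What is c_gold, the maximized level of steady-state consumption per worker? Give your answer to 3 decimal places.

n + δ = 0.006 + 0.035 = 0.041.
Maximizing c = f(k) − (n+δ)·k gives f'(k) = n+δ, i.e. 0.29·k^(0.29−1) = 0.041, so k_gold = (0.29/0.041)^(1/0.71) ≈ 15.7268.
y_gold = 15.7268^0.29 ≈ 2.2234.
c_gold = y_gold − (n+δ)·k_gold = 2.2234 − 0.041·15.7268 ≈ 1.5786.

c_gold ≈ 1.579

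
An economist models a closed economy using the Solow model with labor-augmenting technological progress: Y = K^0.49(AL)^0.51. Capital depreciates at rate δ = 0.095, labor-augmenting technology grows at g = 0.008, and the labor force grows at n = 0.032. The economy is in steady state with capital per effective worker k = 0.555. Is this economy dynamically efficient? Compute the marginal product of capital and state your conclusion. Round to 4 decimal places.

Break-even investment rate: n + g + δ = 0.032 + 0.008 + 0.095 = 0.135.
MPK = 0.49·k^(0.49−1) = 0.49·0.555^(-0.51) ≈ 0.6616.
MPK > 0.135, so the economy is dynamically efficient (under-saving).

dynamically efficient; MPK ≈ 0.6616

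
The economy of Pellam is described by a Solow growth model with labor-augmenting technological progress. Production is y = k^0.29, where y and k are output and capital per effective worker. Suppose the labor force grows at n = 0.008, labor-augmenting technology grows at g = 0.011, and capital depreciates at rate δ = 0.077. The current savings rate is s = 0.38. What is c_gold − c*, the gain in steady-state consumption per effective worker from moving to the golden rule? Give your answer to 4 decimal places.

Capital per effective worker breaks even when investment replaces (n + g + δ)·k; here n + g + δ = 0.096.
Current steady state (s = 0.38): k* = (0.38/0.096)^(1/0.71) ≈ 6.9433, y* = 6.9433^0.29 ≈ 1.7541, c* = (1−0.38)·1.7541 ≈ 1.0875.
At the golden rule the marginal product of capital equals n+g+δ: 0.29·k^(0.29−1) = 0.096. Solving, k_gold = (0.29/0.096)^(1/0.71) ≈ 4.7450.
y_gold = 4.7450^0.29 ≈ 1.5708, c_gold = y_gold − 0.096·k_gold ≈ 1.1152.
Gain: Δc = 1.1152 − 1.0875 ≈ 0.0277.

Δc ≈ 0.0277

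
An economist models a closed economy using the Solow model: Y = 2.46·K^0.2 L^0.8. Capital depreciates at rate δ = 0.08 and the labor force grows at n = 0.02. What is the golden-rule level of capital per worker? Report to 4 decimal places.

Capital per worker breaks even when investment replaces (n + δ)·k; here n + δ = 0.1.
At the golden rule the marginal product of capital equals n+δ: 0.2·2.46·k^(0.2−1) = 0.1. Solving, k_gold = (0.2·2.46/0.1)^(1/0.8) ≈ 7.3275.

k_gold ≈ 7.3275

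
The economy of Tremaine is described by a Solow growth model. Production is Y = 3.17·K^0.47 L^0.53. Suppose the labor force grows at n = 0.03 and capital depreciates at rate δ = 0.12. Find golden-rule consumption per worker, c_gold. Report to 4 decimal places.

c_gold ≈ 12.8684

The effective depreciation rate is n + δ = 0.03 + 0.12 = 0.15.
Golden rule sets MPK = n+δ: 0.47·3.17·k^(0.47−1) = 0.15, so k_gold = (0.47·3.17/0.15)^(1/0.53) ≈ 76.0775.
y_gold = 3.17·76.0775^0.47 ≈ 24.2801.
c_gold = y_gold − (n+δ)·k_gold = 24.2801 − 0.15·76.0775 ≈ 12.8684.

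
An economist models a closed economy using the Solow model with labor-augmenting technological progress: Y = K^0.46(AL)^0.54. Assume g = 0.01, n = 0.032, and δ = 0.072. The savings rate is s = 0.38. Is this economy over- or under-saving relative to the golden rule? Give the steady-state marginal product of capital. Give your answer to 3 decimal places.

under-saving; MPK ≈ 0.138

Break-even investment rate: n + g + δ = 0.032 + 0.01 + 0.072 = 0.114.
Steady-state k*: s·k^0.46 = 0.114·k gives k* = (0.38/0.114)^(1/0.54) ≈ 9.2960.
MPK = 0.46·9.2960^(-0.54) ≈ 0.1380.
MPK > n+g+δ = 0.114, so the economy is dynamically efficient (under-saving).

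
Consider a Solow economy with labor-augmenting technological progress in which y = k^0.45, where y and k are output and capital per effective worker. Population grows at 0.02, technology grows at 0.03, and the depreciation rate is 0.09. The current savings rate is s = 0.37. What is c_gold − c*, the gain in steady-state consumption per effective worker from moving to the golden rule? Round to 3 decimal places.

Δc ≈ 0.034

Capital per effective worker breaks even when investment replaces (n + g + δ)·k; here n + g + δ = 0.14.
Current steady state (s = 0.37): k* = (0.37/0.14)^(1/0.55) ≈ 5.8534, y* = 5.8534^0.45 ≈ 2.2148, c* = (1−0.37)·2.2148 ≈ 1.3953.
At the golden rule the marginal product of capital equals n+g+δ: 0.45·k^(0.45−1) = 0.14. Solving, k_gold = (0.45/0.14)^(1/0.55) ≈ 8.3555.
y_gold = 8.3555^0.45 ≈ 2.5995, c_gold = y_gold − 0.14·k_gold ≈ 1.4297.
Gain: Δc = 1.4297 − 1.3953 ≈ 0.0344.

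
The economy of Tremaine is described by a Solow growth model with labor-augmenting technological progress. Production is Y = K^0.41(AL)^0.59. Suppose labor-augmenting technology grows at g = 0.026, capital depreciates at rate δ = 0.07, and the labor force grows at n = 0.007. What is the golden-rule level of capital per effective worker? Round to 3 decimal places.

Break-even investment rate: n + g + δ = 0.007 + 0.026 + 0.07 = 0.103.
Setting f'(k) = n+g+δ gives 0.41·k^(0.41−1) = 0.103, hence k_gold = (0.41/0.103)^(1/0.59) ≈ 10.3958.

k_gold ≈ 10.396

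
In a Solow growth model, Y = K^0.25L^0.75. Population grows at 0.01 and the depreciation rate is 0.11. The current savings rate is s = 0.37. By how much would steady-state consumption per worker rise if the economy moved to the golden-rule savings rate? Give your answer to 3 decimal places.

Capital per worker breaks even when investment replaces (n + δ)·k; here n + δ = 0.12.
Current steady state (s = 0.37): k* = (0.37/0.12)^(1/0.75) ≈ 4.4877, y* = 4.4877^0.25 ≈ 1.4555, c* = (1−0.37)·1.4555 ≈ 0.9170.
Golden rule sets MPK = n+δ: 0.25·k^(0.25−1) = 0.12, so k_gold = (0.25/0.12)^(1/0.75) ≈ 2.6608.
y_gold = 2.6608^0.25 ≈ 1.2772, c_gold = y_gold − 0.12·k_gold ≈ 0.9579.
Gain: Δc = 0.9579 − 0.9170 ≈ 0.0409.

Δc ≈ 0.041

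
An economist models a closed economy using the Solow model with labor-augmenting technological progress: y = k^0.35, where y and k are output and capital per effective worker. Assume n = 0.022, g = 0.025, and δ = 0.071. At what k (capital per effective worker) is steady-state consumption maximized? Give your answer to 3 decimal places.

k_gold ≈ 5.326

Capital per effective worker breaks even when investment replaces (n + g + δ)·k; here n + g + δ = 0.118.
Maximizing c = f(k) − (n+g+δ)·k gives f'(k) = n+g+δ, i.e. 0.35·k^(0.35−1) = 0.118, so k_gold = (0.35/0.118)^(1/0.65) ≈ 5.3265.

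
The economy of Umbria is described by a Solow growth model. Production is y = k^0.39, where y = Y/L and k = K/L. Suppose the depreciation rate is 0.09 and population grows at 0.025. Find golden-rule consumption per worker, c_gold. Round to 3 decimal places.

c_gold ≈ 1.332

Break-even investment rate: n + δ = 0.025 + 0.09 = 0.115.
Setting f'(k) = n+δ gives 0.39·k^(0.39−1) = 0.115, hence k_gold = (0.39/0.115)^(1/0.61) ≈ 7.4038.
y_gold = 7.4038^0.39 ≈ 2.1832.
c_gold = y_gold − (n+δ)·k_gold = 2.1832 − 0.115·7.4038 ≈ 1.3317.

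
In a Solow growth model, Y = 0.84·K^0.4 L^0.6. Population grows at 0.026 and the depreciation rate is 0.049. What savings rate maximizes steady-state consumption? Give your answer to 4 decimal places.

s_gold = 0.4000

The effective depreciation rate is n + δ = 0.026 + 0.049 = 0.075.
At the golden rule MPK = n+δ, and in any Cobb-Douglas steady state s = (n+δ)·k/y = MPK·k/y = capital's share 0.4.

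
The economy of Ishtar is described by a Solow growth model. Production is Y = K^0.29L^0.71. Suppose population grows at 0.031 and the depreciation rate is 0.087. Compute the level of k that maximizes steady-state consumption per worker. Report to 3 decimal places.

Break-even investment rate: n + δ = 0.031 + 0.087 = 0.118.
At the golden rule the marginal product of capital equals n+δ: 0.29·k^(0.29−1) = 0.118. Solving, k_gold = (0.29/0.118)^(1/0.71) ≈ 3.5483.

k_gold ≈ 3.548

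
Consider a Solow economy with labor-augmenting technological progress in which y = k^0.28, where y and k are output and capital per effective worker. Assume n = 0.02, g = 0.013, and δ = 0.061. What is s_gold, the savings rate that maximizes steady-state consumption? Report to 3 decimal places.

n + g + δ = 0.02 + 0.013 + 0.061 = 0.094.
At the golden rule MPK = n+g+δ, and in any Cobb-Douglas steady state s = (n+g+δ)·k/y = MPK·k/y = capital's share 0.28.

s_gold = 0.280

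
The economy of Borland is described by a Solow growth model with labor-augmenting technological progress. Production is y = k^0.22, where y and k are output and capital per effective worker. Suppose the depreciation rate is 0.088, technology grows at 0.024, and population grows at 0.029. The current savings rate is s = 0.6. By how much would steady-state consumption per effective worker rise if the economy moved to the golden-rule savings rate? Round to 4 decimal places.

n + g + δ = 0.029 + 0.024 + 0.088 = 0.141.
Current steady state (s = 0.6): k* = (0.6/0.141)^(1/0.78) ≈ 6.4021, y* = 6.4021^0.22 ≈ 1.5045, c* = (1−0.6)·1.5045 ≈ 0.6018.
Maximizing c = f(k) − (n+g+δ)·k gives f'(k) = n+g+δ, i.e. 0.22·k^(0.22−1) = 0.141, so k_gold = (0.22/0.141)^(1/0.78) ≈ 1.7689.
y_gold = 1.7689^0.22 ≈ 1.1337, c_gold = y_gold − 0.141·k_gold ≈ 0.8843.
Gain: Δc = 0.8843 − 0.6018 ≈ 0.2825.

Δc ≈ 0.2825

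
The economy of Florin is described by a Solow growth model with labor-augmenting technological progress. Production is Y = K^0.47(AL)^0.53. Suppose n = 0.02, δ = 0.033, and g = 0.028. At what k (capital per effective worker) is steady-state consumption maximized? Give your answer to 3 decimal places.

k_gold ≈ 27.592

Break-even investment rate: n + g + δ = 0.02 + 0.028 + 0.033 = 0.081.
Maximizing c = f(k) − (n+g+δ)·k gives f'(k) = n+g+δ, i.e. 0.47·k^(0.47−1) = 0.081, so k_gold = (0.47/0.081)^(1/0.53) ≈ 27.5917.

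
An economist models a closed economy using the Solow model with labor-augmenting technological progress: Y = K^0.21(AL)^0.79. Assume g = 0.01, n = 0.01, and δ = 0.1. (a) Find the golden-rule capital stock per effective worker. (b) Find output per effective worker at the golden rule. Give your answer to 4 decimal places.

The effective depreciation rate is n + g + δ = 0.01 + 0.01 + 0.1 = 0.12.
Maximizing c = f(k) − (n+g+δ)·k gives f'(k) = n+g+δ, i.e. 0.21·k^(0.21−1) = 0.12, so k_gold = (0.21/0.12)^(1/0.79) ≈ 2.0307.
y_gold = 2.0307^0.21 ≈ 1.1604.

(a) k_gold ≈ 2.0307; (b) y_gold ≈ 1.1604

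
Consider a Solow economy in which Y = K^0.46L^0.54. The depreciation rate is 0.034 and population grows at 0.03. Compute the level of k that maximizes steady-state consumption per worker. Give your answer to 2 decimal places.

Capital per worker breaks even when investment replaces (n + δ)·k; here n + δ = 0.064.
At the golden rule the marginal product of capital equals n+δ: 0.46·k^(0.46−1) = 0.064. Solving, k_gold = (0.46/0.064)^(1/0.54) ≈ 38.5705.

k_gold ≈ 38.57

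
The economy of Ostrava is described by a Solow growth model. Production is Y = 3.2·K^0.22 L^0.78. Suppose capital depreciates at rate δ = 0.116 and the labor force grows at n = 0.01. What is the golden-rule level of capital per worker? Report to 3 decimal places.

Break-even investment rate: n + δ = 0.01 + 0.116 = 0.126.
Maximizing c = f(k) − (n+δ)·k gives f'(k) = n+δ, i.e. 0.22·3.2·k^(0.22−1) = 0.126, so k_gold = (0.22·3.2/0.126)^(1/0.78) ≈ 9.0772.

k_gold ≈ 9.077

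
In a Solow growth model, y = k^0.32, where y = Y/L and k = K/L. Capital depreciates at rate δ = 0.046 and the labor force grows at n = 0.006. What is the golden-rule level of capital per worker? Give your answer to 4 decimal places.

The effective depreciation rate is n + δ = 0.006 + 0.046 = 0.052.
Golden rule sets MPK = n+δ: 0.32·k^(0.32−1) = 0.052, so k_gold = (0.32/0.052)^(1/0.68) ≈ 14.4714.

k_gold ≈ 14.4714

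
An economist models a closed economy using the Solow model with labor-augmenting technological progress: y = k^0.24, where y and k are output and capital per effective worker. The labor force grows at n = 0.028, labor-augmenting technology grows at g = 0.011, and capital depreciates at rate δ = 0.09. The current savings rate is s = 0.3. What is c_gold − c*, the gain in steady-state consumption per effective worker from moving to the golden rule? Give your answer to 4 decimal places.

Δc ≈ 0.0108

The effective depreciation rate is n + g + δ = 0.028 + 0.011 + 0.09 = 0.129.
Current steady state (s = 0.3): k* = (0.3/0.129)^(1/0.76) ≈ 3.0358, y* = 3.0358^0.24 ≈ 1.3054, c* = (1−0.3)·1.3054 ≈ 0.9138.
Maximizing c = f(k) − (n+g+δ)·k gives f'(k) = n+g+δ, i.e. 0.24·k^(0.24−1) = 0.129, so k_gold = (0.24/0.129)^(1/0.76) ≈ 2.2634.
y_gold = 2.2634^0.24 ≈ 1.2166, c_gold = y_gold − 0.129·k_gold ≈ 0.9246.
Gain: Δc = 0.9246 − 0.9138 ≈ 0.0108.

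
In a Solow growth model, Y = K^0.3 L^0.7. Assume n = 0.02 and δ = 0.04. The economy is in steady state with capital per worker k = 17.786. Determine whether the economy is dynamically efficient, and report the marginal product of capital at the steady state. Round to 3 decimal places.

Break-even investment rate: n + δ = 0.02 + 0.04 = 0.06.
MPK = 0.3·k^(0.3−1) = 0.3·17.786^(-0.7) ≈ 0.0400.
MPK < 0.06, so the economy is dynamically inefficient (over-saving).

dynamically inefficient; MPK ≈ 0.040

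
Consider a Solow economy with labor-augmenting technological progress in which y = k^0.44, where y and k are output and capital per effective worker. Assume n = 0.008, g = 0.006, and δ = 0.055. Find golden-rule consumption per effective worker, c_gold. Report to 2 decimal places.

The effective depreciation rate is n + g + δ = 0.008 + 0.006 + 0.055 = 0.069.
Golden rule sets MPK = n+g+δ: 0.44·k^(0.44−1) = 0.069, so k_gold = (0.44/0.069)^(1/0.56) ≈ 27.3396.
y_gold = 27.3396^0.44 ≈ 4.2873.
c_gold = y_gold − (n+g+δ)·k_gold = 4.2873 − 0.069·27.3396 ≈ 2.4009.

c_gold ≈ 2.40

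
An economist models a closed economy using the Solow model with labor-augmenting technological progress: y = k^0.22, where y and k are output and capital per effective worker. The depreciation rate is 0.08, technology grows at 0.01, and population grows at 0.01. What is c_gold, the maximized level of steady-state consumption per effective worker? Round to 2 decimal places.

c_gold ≈ 0.97

The effective depreciation rate is n + g + δ = 0.01 + 0.01 + 0.08 = 0.1.
Maximizing c = f(k) − (n+g+δ)·k gives f'(k) = n+g+δ, i.e. 0.22·k^(0.22−1) = 0.1, so k_gold = (0.22/0.1)^(1/0.78) ≈ 2.7479.
y_gold = 2.7479^0.22 ≈ 1.2491.
c_gold = y_gold − (n+g+δ)·k_gold = 1.2491 − 0.1·2.7479 ≈ 0.9743.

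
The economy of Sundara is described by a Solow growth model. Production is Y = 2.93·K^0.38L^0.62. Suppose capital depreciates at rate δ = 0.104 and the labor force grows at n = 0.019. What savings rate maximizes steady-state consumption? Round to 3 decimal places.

Capital per worker breaks even when investment replaces (n + δ)·k; here n + δ = 0.123.
At the golden rule MPK = n+δ, and in any Cobb-Douglas steady state s = (n+δ)·k/y = MPK·k/y = capital's share 0.38.

s_gold = 0.380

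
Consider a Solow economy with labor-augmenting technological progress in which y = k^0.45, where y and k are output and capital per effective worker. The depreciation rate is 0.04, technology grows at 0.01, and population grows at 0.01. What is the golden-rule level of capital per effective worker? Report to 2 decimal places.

k_gold ≈ 39.00

n + g + δ = 0.01 + 0.01 + 0.04 = 0.06.
Golden rule sets MPK = n+g+δ: 0.45·k^(0.45−1) = 0.06, so k_gold = (0.45/0.06)^(1/0.55) ≈ 38.9960.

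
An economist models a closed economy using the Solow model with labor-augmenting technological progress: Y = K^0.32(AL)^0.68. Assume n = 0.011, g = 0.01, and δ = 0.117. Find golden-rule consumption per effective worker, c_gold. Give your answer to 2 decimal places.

Break-even investment rate: n + g + δ = 0.011 + 0.01 + 0.117 = 0.138.
Golden rule sets MPK = n+g+δ: 0.32·k^(0.32−1) = 0.138, so k_gold = (0.32/0.138)^(1/0.68) ≈ 3.4448.
y_gold = 3.4448^0.32 ≈ 1.4856.
c_gold = y_gold − (n+g+δ)·k_gold = 1.4856 − 0.138·3.4448 ≈ 1.0102.

c_gold ≈ 1.01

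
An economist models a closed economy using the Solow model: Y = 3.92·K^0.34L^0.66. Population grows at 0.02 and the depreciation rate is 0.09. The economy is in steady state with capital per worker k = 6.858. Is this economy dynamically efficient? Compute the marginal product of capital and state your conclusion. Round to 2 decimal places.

Break-even investment rate: n + δ = 0.02 + 0.09 = 0.11.
MPK = 0.34·3.92·k^(0.34−1) = 0.34·3.92·6.858^(-0.66) ≈ 0.3740.
MPK > 0.11, so the economy is dynamically efficient (under-saving).

dynamically efficient; MPK ≈ 0.37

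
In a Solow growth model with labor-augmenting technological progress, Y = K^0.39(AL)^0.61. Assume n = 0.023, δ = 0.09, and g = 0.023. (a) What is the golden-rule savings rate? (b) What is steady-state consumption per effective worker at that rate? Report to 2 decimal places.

The effective depreciation rate is n + g + δ = 0.023 + 0.023 + 0.09 = 0.136.
For Cobb-Douglas, s_gold equals capital's share: s_gold = 0.39.
Golden rule sets MPK = n+g+δ: 0.39·k^(0.39−1) = 0.136, so k_gold = (0.39/0.136)^(1/0.61) ≈ 5.6240.
y_gold = 5.6240^0.39 ≈ 1.9612; c_gold = (1−0.39)·y_gold ≈ 1.1963.

(a) s_gold = 0.39; (b) c_gold ≈ 1.20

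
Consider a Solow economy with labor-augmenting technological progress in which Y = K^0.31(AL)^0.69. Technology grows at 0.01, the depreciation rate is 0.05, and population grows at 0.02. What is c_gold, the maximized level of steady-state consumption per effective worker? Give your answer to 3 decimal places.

c_gold ≈ 1.268

n + g + δ = 0.02 + 0.01 + 0.05 = 0.08.
Setting f'(k) = n+g+δ gives 0.31·k^(0.31−1) = 0.08, hence k_gold = (0.31/0.08)^(1/0.69) ≈ 7.1214.
y_gold = 7.1214^0.31 ≈ 1.8378.
c_gold = y_gold − (n+g+δ)·k_gold = 1.8378 − 0.08·7.1214 ≈ 1.2681.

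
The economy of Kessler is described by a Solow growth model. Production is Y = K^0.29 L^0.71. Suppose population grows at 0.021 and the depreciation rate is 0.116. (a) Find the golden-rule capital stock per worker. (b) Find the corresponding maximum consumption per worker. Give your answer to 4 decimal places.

n + δ = 0.021 + 0.116 = 0.137.
Maximizing c = f(k) − (n+δ)·k gives f'(k) = n+δ, i.e. 0.29·k^(0.29−1) = 0.137, so k_gold = (0.29/0.137)^(1/0.71) ≈ 2.8754.
y_gold = 2.8754^0.29 ≈ 1.3584; c_gold = y_gold − 0.137·k_gold ≈ 0.9645.

(a) k_gold ≈ 2.8754; (b) c_gold ≈ 0.9645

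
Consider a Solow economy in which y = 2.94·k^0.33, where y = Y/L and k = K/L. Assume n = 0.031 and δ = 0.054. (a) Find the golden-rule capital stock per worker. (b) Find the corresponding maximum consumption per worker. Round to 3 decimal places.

The effective depreciation rate is n + δ = 0.031 + 0.054 = 0.085.
Golden rule sets MPK = n+δ: 0.33·2.94·k^(0.33−1) = 0.085, so k_gold = (0.33·2.94/0.085)^(1/0.67) ≈ 37.8680.
y_gold = 2.94·37.8680^0.33 ≈ 9.7539; c_gold = y_gold − 0.085·k_gold ≈ 6.5351.

(a) k_gold ≈ 37.868; (b) c_gold ≈ 6.535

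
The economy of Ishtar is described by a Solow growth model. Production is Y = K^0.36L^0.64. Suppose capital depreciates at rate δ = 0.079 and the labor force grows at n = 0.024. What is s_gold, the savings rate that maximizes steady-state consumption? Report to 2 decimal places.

s_gold = 0.36

Break-even investment rate: n + δ = 0.024 + 0.079 = 0.103.
At the golden rule MPK = n+δ, and in any Cobb-Douglas steady state s = (n+δ)·k/y = MPK·k/y = capital's share 0.36.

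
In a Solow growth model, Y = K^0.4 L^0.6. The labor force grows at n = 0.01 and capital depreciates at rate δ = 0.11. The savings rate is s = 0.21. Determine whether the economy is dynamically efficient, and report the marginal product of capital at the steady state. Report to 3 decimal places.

dynamically efficient; MPK ≈ 0.229

Capital per worker breaks even when investment replaces (n + δ)·k; here n + δ = 0.12.
Steady-state k*: s·k^0.4 = 0.12·k gives k* = (0.21/0.12)^(1/0.6) ≈ 2.5413.
MPK = 0.4·2.5413^(-0.6) ≈ 0.2286.
MPK > n+δ = 0.12, so the economy is dynamically efficient (under-saving).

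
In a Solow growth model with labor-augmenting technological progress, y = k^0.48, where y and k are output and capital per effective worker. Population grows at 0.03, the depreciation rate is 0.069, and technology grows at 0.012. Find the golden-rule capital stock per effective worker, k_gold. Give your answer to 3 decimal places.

k_gold ≈ 16.708

n + g + δ = 0.03 + 0.012 + 0.069 = 0.111.
Maximizing c = f(k) − (n+g+δ)·k gives f'(k) = n+g+δ, i.e. 0.48·k^(0.48−1) = 0.111, so k_gold = (0.48/0.111)^(1/0.52) ≈ 16.7078.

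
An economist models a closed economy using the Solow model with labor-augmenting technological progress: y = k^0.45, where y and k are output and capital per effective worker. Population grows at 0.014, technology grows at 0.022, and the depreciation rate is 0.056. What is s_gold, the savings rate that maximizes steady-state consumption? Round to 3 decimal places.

n + g + δ = 0.014 + 0.022 + 0.056 = 0.092.
At the golden rule MPK = n+g+δ, and in any Cobb-Douglas steady state s = (n+g+δ)·k/y = MPK·k/y = capital's share 0.45.

s_gold = 0.450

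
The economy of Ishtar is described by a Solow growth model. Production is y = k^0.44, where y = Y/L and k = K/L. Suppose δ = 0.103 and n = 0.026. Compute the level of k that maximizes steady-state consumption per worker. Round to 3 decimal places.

n + δ = 0.026 + 0.103 = 0.129.
Golden rule sets MPK = n+δ: 0.44·k^(0.44−1) = 0.129, so k_gold = (0.44/0.129)^(1/0.56) ≈ 8.9442.

k_gold ≈ 8.944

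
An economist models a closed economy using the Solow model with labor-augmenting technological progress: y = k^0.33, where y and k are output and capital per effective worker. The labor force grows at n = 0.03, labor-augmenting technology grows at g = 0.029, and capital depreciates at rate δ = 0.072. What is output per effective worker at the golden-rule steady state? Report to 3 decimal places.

y_gold ≈ 1.576

n + g + δ = 0.03 + 0.029 + 0.072 = 0.131.
At the golden rule the marginal product of capital equals n+g+δ: 0.33·k^(0.33−1) = 0.131. Solving, k_gold = (0.33/0.131)^(1/0.67) ≈ 3.9707.
Output: y_gold = k_gold^0.33 = 3.9707^0.33 ≈ 1.5763.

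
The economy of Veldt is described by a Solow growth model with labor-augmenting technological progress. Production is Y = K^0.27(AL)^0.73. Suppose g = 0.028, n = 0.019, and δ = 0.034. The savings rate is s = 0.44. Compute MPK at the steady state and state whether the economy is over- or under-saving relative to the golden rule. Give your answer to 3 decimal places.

Capital per effective worker breaks even when investment replaces (n + g + δ)·k; here n + g + δ = 0.081.
Steady-state k*: s·k^0.27 = 0.081·k gives k* = (0.44/0.081)^(1/0.73) ≈ 10.1579.
MPK = 0.27·10.1579^(-0.73) ≈ 0.0497.
MPK < n+g+δ = 0.081, so the economy is dynamically inefficient (over-saving).

over-saving; MPK ≈ 0.050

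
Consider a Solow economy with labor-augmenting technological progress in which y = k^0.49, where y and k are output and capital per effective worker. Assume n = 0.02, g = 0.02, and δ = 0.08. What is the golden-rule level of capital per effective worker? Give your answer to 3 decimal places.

n + g + δ = 0.02 + 0.02 + 0.08 = 0.12.
Setting f'(k) = n+g+δ gives 0.49·k^(0.49−1) = 0.12, hence k_gold = (0.49/0.12)^(1/0.51) ≈ 15.7786.

k_gold ≈ 15.779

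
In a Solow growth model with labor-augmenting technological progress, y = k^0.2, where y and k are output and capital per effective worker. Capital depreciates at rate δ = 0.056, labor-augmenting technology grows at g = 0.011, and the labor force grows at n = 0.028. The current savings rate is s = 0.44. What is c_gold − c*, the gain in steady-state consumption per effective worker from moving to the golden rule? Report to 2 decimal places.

Δc ≈ 0.14

Capital per effective worker breaks even when investment replaces (n + g + δ)·k; here n + g + δ = 0.095.
Current steady state (s = 0.44): k* = (0.44/0.095)^(1/0.8) ≈ 6.7946, y* = 6.7946^0.2 ≈ 1.4670, c* = (1−0.44)·1.4670 ≈ 0.8215.
At the golden rule the marginal product of capital equals n+g+δ: 0.2·k^(0.2−1) = 0.095. Solving, k_gold = (0.2/0.095)^(1/0.8) ≈ 2.5359.
y_gold = 2.5359^0.2 ≈ 1.2046, c_gold = y_gold − 0.095·k_gold ≈ 0.9636.
Gain: Δc = 0.9636 − 0.8215 ≈ 0.1421.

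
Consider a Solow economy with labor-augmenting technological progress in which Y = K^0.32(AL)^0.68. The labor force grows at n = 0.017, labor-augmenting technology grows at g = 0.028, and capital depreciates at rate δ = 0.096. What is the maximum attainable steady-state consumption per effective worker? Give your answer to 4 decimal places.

c_gold ≈ 1.0000

Break-even investment rate: n + g + δ = 0.017 + 0.028 + 0.096 = 0.141.
Maximizing c = f(k) − (n+g+δ)·k gives f'(k) = n+g+δ, i.e. 0.32·k^(0.32−1) = 0.141, so k_gold = (0.32/0.141)^(1/0.68) ≈ 3.3375.
y_gold = 3.3375^0.32 ≈ 1.4706.
c_gold = y_gold − (n+g+δ)·k_gold = 1.4706 − 0.141·3.3375 ≈ 1.0000.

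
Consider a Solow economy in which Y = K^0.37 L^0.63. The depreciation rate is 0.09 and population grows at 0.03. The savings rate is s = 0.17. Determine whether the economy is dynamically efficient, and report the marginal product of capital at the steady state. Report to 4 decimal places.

dynamically efficient; MPK ≈ 0.2612

Break-even investment rate: n + δ = 0.03 + 0.09 = 0.12.
Steady-state k*: s·k^0.37 = 0.12·k gives k* = (0.17/0.12)^(1/0.63) ≈ 1.7382.
MPK = 0.37·1.7382^(-0.63) ≈ 0.2612.
MPK > n+δ = 0.12, so the economy is dynamically efficient (under-saving).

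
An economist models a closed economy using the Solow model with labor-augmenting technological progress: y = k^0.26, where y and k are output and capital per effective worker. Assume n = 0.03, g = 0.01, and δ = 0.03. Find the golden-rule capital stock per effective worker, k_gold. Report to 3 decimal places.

The effective depreciation rate is n + g + δ = 0.03 + 0.01 + 0.03 = 0.07.
Setting f'(k) = n+g+δ gives 0.26·k^(0.26−1) = 0.07, hence k_gold = (0.26/0.07)^(1/0.74) ≈ 5.8898.

k_gold ≈ 5.890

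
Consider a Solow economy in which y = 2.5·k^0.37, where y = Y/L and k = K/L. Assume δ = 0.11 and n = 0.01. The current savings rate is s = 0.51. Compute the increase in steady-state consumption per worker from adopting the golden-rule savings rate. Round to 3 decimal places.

The effective depreciation rate is n + δ = 0.01 + 0.11 = 0.12.
Current steady state (s = 0.51): k* = (0.51·2.5/0.12)^(1/0.63) ≈ 42.5690, y* = 2.5·42.5690^0.37 ≈ 10.0162, c* = (1−0.51)·10.0162 ≈ 4.9080.
Golden rule sets MPK = n+δ: 0.37·2.5·k^(0.37−1) = 0.12, so k_gold = (0.37·2.5/0.12)^(1/0.63) ≈ 25.5784.
y_gold = 2.5·25.5784^0.37 ≈ 8.2957, c_gold = y_gold − 0.12·k_gold ≈ 5.2263.
Gain: Δc = 5.2263 − 4.9080 ≈ 0.3183.

Δc ≈ 0.318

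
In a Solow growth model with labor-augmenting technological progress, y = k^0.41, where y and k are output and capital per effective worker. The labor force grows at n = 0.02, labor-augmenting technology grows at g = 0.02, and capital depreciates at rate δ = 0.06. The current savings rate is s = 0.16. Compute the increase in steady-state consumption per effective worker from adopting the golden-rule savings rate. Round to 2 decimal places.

Δc ≈ 0.41

n + g + δ = 0.02 + 0.02 + 0.06 = 0.1.
Current steady state (s = 0.16): k* = (0.16/0.1)^(1/0.59) ≈ 2.2180, y* = 2.2180^0.41 ≈ 1.3863, c* = (1−0.16)·1.3863 ≈ 1.1645.
Golden rule sets MPK = n+g+δ: 0.41·k^(0.41−1) = 0.1, so k_gold = (0.41/0.1)^(1/0.59) ≈ 10.9299.
y_gold = 10.9299^0.41 ≈ 2.6658, c_gold = y_gold − 0.1·k_gold ≈ 1.5728.
Gain: Δc = 1.5728 − 1.1645 ≈ 0.4084.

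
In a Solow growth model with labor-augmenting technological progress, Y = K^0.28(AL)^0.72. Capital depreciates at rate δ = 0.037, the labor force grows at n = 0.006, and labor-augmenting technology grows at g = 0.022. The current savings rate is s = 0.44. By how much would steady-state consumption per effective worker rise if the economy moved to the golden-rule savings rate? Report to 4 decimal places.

The effective depreciation rate is n + g + δ = 0.006 + 0.022 + 0.037 = 0.065.
Current steady state (s = 0.44): k* = (0.44/0.065)^(1/0.72) ≈ 14.2406, y* = 14.2406^0.28 ≈ 2.1037, c* = (1−0.44)·2.1037 ≈ 1.1781.
Setting f'(k) = n+g+δ gives 0.28·k^(0.28−1) = 0.065, hence k_gold = (0.28/0.065)^(1/0.72) ≈ 7.6014.
y_gold = 7.6014^0.28 ≈ 1.7646, c_gold = y_gold − 0.065·k_gold ≈ 1.2705.
Gain: Δc = 1.2705 − 1.1781 ≈ 0.0924.

Δc ≈ 0.0924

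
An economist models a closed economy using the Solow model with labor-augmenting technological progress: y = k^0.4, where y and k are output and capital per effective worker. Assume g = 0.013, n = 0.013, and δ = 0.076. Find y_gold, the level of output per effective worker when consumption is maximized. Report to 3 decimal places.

y_gold ≈ 2.487

Break-even investment rate: n + g + δ = 0.013 + 0.013 + 0.076 = 0.102.
Setting f'(k) = n+g+δ gives 0.4·k^(0.4−1) = 0.102, hence k_gold = (0.4/0.102)^(1/0.6) ≈ 9.7521.
Output: y_gold = k_gold^0.4 = 9.7521^0.4 ≈ 2.4868.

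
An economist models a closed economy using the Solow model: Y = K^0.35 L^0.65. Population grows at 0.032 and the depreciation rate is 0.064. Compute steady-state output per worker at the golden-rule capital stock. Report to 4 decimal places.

Break-even investment rate: n + δ = 0.032 + 0.064 = 0.096.
Golden rule sets MPK = n+δ: 0.35·k^(0.35−1) = 0.096, so k_gold = (0.35/0.096)^(1/0.65) ≈ 7.3165.
Output: y_gold = k_gold^0.35 = 7.3165^0.35 ≈ 2.0068.

y_gold ≈ 2.0068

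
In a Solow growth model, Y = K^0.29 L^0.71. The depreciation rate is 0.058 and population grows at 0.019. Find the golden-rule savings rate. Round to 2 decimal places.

n + δ = 0.019 + 0.058 = 0.077.
At the golden rule MPK = n+δ, and in any Cobb-Douglas steady state s = (n+δ)·k/y = MPK·k/y = capital's share 0.29.

s_gold = 0.29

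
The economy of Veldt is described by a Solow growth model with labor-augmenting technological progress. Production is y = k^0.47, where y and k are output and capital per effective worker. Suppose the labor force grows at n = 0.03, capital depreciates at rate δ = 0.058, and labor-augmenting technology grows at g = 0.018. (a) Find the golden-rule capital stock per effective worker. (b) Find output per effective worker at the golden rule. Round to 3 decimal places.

(a) k_gold ≈ 16.610; (b) y_gold ≈ 3.746

Break-even investment rate: n + g + δ = 0.03 + 0.018 + 0.058 = 0.106.
At the golden rule the marginal product of capital equals n+g+δ: 0.47·k^(0.47−1) = 0.106. Solving, k_gold = (0.47/0.106)^(1/0.53) ≈ 16.6097.
y_gold = 16.6097^0.47 ≈ 3.7460.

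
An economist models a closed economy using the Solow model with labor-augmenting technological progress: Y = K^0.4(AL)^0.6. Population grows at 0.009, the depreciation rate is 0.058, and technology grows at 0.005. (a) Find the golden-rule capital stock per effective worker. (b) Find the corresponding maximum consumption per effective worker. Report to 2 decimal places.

(a) k_gold ≈ 17.43; (b) c_gold ≈ 1.88

The effective depreciation rate is n + g + δ = 0.009 + 0.005 + 0.058 = 0.072.
Setting f'(k) = n+g+δ gives 0.4·k^(0.4−1) = 0.072, hence k_gold = (0.4/0.072)^(1/0.6) ≈ 17.4266.
y_gold = 17.4266^0.4 ≈ 3.1368; c_gold = y_gold − 0.072·k_gold ≈ 1.8821.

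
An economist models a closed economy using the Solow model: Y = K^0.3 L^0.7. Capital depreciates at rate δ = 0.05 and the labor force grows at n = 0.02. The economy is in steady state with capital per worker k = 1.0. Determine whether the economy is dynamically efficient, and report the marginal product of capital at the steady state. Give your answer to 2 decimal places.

dynamically efficient; MPK ≈ 0.30

Break-even investment rate: n + δ = 0.02 + 0.05 = 0.07.
MPK = 0.3·k^(0.3−1) = 0.3·1.0^(-0.7) ≈ 0.3000.
MPK > 0.07, so the economy is dynamically efficient (under-saving).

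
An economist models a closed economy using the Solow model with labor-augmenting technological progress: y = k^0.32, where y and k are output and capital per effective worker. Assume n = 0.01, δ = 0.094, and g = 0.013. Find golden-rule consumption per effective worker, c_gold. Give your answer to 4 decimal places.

c_gold ≈ 1.0918

n + g + δ = 0.01 + 0.013 + 0.094 = 0.117.
At the golden rule the marginal product of capital equals n+g+δ: 0.32·k^(0.32−1) = 0.117. Solving, k_gold = (0.32/0.117)^(1/0.68) ≈ 4.3913.
y_gold = 4.3913^0.32 ≈ 1.6056.
c_gold = y_gold − (n+g+δ)·k_gold = 1.6056 − 0.117·4.3913 ≈ 1.0918.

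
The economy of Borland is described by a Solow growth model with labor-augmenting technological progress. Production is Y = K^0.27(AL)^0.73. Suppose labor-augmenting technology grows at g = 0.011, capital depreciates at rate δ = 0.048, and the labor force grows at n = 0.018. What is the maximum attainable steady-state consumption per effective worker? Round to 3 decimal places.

c_gold ≈ 1.161

Capital per effective worker breaks even when investment replaces (n + g + δ)·k; here n + g + δ = 0.077.
Setting f'(k) = n+g+δ gives 0.27·k^(0.27−1) = 0.077, hence k_gold = (0.27/0.077)^(1/0.73) ≈ 5.5770.
y_gold = 5.5770^0.27 ≈ 1.5905.
c_gold = y_gold − (n+g+δ)·k_gold = 1.5905 − 0.077·5.5770 ≈ 1.1611.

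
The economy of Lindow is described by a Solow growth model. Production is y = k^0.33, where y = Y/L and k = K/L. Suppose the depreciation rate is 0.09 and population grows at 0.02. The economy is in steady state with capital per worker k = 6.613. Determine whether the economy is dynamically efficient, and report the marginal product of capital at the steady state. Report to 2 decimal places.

dynamically inefficient; MPK ≈ 0.09

Break-even investment rate: n + δ = 0.02 + 0.09 = 0.11.
MPK = 0.33·k^(0.33−1) = 0.33·6.613^(-0.67) ≈ 0.0931.
MPK < 0.11, so the economy is dynamically inefficient (over-saving).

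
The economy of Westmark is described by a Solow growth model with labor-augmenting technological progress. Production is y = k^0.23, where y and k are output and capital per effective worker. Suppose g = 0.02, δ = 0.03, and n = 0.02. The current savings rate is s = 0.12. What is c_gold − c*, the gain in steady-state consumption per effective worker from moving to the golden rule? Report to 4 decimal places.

Δc ≈ 0.0648

Capital per effective worker breaks even when investment replaces (n + g + δ)·k; here n + g + δ = 0.07.
Current steady state (s = 0.12): k* = (0.12/0.07)^(1/0.77) ≈ 2.0137, y* = 2.0137^0.23 ≈ 1.1747, c* = (1−0.12)·1.1747 ≈ 1.0337.
At the golden rule the marginal product of capital equals n+g+δ: 0.23·k^(0.23−1) = 0.07. Solving, k_gold = (0.23/0.07)^(1/0.77) ≈ 4.6876.
y_gold = 4.6876^0.23 ≈ 1.4267, c_gold = y_gold − 0.07·k_gold ≈ 1.0985.
Gain: Δc = 1.0985 − 1.0337 ≈ 0.0648.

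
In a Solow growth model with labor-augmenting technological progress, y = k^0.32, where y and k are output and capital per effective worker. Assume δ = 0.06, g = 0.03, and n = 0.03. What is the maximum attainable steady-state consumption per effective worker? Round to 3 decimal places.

c_gold ≈ 1.079

Capital per effective worker breaks even when investment replaces (n + g + δ)·k; here n + g + δ = 0.12.
Golden rule sets MPK = n+g+δ: 0.32·k^(0.32−1) = 0.12, so k_gold = (0.32/0.12)^(1/0.68) ≈ 4.2308.
y_gold = 4.2308^0.32 ≈ 1.5866.
c_gold = y_gold − (n+g+δ)·k_gold = 1.5866 − 0.12·4.2308 ≈ 1.0789.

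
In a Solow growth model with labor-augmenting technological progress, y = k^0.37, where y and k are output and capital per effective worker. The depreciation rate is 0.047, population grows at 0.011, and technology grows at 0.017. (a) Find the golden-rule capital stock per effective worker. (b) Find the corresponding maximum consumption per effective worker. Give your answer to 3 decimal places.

n + g + δ = 0.011 + 0.017 + 0.047 = 0.075.
Maximizing c = f(k) − (n+g+δ)·k gives f'(k) = n+g+δ, i.e. 0.37·k^(0.37−1) = 0.075, so k_gold = (0.37/0.075)^(1/0.63) ≈ 12.5957.
y_gold = 12.5957^0.37 ≈ 2.5532; c_gold = y_gold − 0.075·k_gold ≈ 1.6085.

(a) k_gold ≈ 12.596; (b) c_gold ≈ 1.609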